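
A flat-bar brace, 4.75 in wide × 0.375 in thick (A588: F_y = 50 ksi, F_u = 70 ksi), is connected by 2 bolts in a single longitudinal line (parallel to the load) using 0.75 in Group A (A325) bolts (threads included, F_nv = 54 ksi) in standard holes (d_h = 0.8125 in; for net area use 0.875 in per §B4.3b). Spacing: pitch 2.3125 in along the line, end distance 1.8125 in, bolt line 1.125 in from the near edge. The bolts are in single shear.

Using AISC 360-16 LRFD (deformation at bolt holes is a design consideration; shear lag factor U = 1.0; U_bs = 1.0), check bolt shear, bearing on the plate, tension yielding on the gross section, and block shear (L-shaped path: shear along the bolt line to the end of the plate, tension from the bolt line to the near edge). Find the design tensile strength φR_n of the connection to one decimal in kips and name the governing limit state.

Bolt shear: A_b = π(0.75)²/4 = 0.44179 in². φR_n = 0.75 × 54 × 0.44179 × 2 × 1 = 35.8 kips.
Bearing (0.375 in plate, F_u = 70 ksi): end bolts L_c = 1.8125 − 0.8125/2 = 1.40625, R_n = min(1.2×1.40625×0.375×70, 2.4×0.75×0.375×70) = 44.297 kips/bolt; interior L_c = 2.3125 − 0.8125 = 1.5, R_n = 47.25 kips/bolt. φR_n = 0.75 × (1×44.297 + 1×47.25) = 68.7 kips.
Tension yield (gross): A_g = 4.75×0.375 = 1.7813 in². φR_n = 0.90 × 50 × 1.7813 = 80.2 kips.
Block shear: shear path 1×[1.8125+1×2.3125] = 1×4.125 in, A_gv = 1.5469, A_nv = 1×(4.125 − 1.5×0.875)×0.375 = 1.0547 in²; tension to near edge: (1.125 − 0.5×0.875)×0.375 = 0.25781 in². R_n = min(0.6×70×1.0547, 0.6×50×1.5469) + 1.0×70×0.25781 = min(44.297, 46.407) + 18.047 = 62.344 kips. φR_n = 0.75 × 62.344 = 46.8 kips.
Governing: min(35.8, 68.7, 80.2, 46.8) = 35.8 kips → bolt shear.

35.8 kips (bolt shear governs)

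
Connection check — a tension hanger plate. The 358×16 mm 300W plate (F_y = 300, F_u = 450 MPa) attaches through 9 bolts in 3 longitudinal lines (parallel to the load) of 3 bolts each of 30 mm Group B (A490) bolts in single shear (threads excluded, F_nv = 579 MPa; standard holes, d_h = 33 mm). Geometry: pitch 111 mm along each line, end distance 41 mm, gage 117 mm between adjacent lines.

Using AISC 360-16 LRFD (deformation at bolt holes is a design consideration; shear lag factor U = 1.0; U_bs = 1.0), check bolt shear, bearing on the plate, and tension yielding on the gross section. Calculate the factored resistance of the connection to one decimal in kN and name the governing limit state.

1546.6 kN (gross-section yield governs)

Bolt shear: A_b = π(30)²/4 = 706.86 mm². φR_n = 0.75 × 579 × 706.86 × 9 × 1 = 2762.6 kN.
Bearing (16 mm plate, F_u = 450 MPa): end bolts L_c = 41 − 33/2 = 24.5, R_n = min(1.2×24.5×16×450, 2.4×30×16×450) = 211.68 kN/bolt; interior L_c = 111 − 33 = 78, R_n = 518.4 kN/bolt. φR_n = 0.75 × (3×211.68 + 6×518.4) = 2809.1 kN.
Tension yield (gross): A_g = 358×16 = 5728 mm². φR_n = 0.90 × 300 × 5728 = 1546.6 kN.
Governing: min(2762.6, 2809.1, 1546.6) = 1546.6 kN → gross-section yield.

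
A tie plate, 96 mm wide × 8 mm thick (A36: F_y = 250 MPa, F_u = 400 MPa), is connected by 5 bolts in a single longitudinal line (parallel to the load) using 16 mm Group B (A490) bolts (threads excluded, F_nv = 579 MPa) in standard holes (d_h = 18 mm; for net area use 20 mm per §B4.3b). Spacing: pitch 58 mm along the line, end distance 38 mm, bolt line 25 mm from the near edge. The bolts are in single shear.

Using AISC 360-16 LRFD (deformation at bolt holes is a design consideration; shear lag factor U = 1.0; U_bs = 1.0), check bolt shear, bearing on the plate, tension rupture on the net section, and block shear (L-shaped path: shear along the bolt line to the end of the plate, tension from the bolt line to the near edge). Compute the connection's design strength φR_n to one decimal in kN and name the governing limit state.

Bolt shear: A_b = π(16)²/4 = 201.06 mm². φR_n = 0.75 × 579 × 201.06 × 5 × 1 = 436.6 kN.
Bearing (8 mm plate, F_u = 400 MPa): end bolts L_c = 38 − 18/2 = 29, R_n = min(1.2×29×8×400, 2.4×16×8×400) = 111.36 kN/bolt; interior L_c = 58 − 18 = 40, R_n = 122.88 kN/bolt. φR_n = 0.75 × (1×111.36 + 4×122.88) = 452.2 kN.
Tension rupture (net): A_n = (96 − 1×20)×8 = 608 mm² (U = 1.0, A_e = A_n). φR_n = 0.75 × 400 × 608 = 182.4 kN.
Block shear: shear path 1×[38+4×58] = 1×270 mm, A_gv = 2160, A_nv = 1×(270 − 4.5×20)×8 = 1440 mm²; tension to near edge: (25 − 0.5×20)×8 = 120 mm². R_n = min(0.6×400×1440, 0.6×250×2160) + 1.0×400×120 = min(345.6, 324) + 48 = 372 kN. φR_n = 0.75 × 372 = 279.0 kN.
Governing: min(436.6, 452.2, 182.4, 279.0) = 182.4 kN → net-section rupture.

182.4 kN (net-section rupture governs)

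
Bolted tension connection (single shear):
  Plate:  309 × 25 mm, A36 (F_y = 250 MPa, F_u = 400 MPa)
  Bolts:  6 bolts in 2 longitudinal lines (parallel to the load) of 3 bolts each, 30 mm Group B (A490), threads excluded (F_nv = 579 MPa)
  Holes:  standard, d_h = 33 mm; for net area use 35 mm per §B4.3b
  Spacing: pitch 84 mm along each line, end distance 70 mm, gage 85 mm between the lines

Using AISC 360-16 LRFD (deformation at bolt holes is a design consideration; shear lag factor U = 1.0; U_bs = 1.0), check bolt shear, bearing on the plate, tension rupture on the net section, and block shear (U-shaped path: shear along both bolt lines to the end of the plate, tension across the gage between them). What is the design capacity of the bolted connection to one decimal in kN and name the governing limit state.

1713.8 kN (block shear governs)

Bolt shear: A_b = π(30)²/4 = 706.86 mm². φR_n = 0.75 × 579 × 706.86 × 6 × 1 = 1841.7 kN.
Bearing (25 mm plate, F_u = 400 MPa): end bolts L_c = 70 − 33/2 = 53.5, R_n = min(1.2×53.5×25×400, 2.4×30×25×400) = 642 kN/bolt; interior L_c = 84 − 33 = 51, R_n = 612 kN/bolt. φR_n = 0.75 × (2×642 + 4×612) = 2799.0 kN.
Tension rupture (net): A_n = (309 − 2×35)×25 = 5975 mm² (U = 1.0, A_e = A_n). φR_n = 0.75 × 400 × 5975 = 1792.5 kN.
Block shear: shear path 2×[70+2×84] = 2×238 mm, A_gv = 11900, A_nv = 2×(238 − 2.5×35)×25 = 7525 mm²; tension across gage: (85 − 1×35)×25 = 1250 mm². R_n = min(0.6×400×7525, 0.6×250×11900) + 1.0×400×1250 = min(1806, 1785) + 500 = 2285 kN. φR_n = 0.75 × 2285 = 1713.8 kN.
Governing: min(1841.7, 2799.0, 1792.5, 1713.8) = 1713.8 kN → block shear.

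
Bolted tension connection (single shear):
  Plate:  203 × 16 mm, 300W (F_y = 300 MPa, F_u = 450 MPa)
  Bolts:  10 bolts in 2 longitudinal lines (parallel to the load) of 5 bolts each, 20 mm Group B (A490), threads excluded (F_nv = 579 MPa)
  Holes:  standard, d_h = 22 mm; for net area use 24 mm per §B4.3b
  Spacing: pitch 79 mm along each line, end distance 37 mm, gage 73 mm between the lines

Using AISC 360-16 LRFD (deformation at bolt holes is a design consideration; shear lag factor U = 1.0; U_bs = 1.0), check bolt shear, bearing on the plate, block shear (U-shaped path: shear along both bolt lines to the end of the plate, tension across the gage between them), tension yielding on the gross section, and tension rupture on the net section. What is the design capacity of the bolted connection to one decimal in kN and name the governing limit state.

Bolt shear: A_b = π(20)²/4 = 314.16 mm². φR_n = 0.75 × 579 × 314.16 × 10 × 1 = 1364.2 kN.
Bearing (16 mm plate, F_u = 450 MPa): end bolts L_c = 37 − 22/2 = 26, R_n = min(1.2×26×16×450, 2.4×20×16×450) = 224.64 kN/bolt; interior L_c = 79 − 22 = 57, R_n = 345.6 kN/bolt. φR_n = 0.75 × (2×224.64 + 8×345.6) = 2410.6 kN.
Block shear: shear path 2×[37+4×79] = 2×353 mm, A_gv = 11296, A_nv = 2×(353 − 4.5×24)×16 = 7840 mm²; tension across gage: (73 − 1×24)×16 = 784 mm². R_n = min(0.6×450×7840, 0.6×300×11296) + 1.0×450×784 = min(2116.8, 2033.3) + 352.8 = 2386.1 kN. φR_n = 0.75 × 2386.1 = 1789.6 kN.
Tension yield (gross): A_g = 203×16 = 3248 mm². φR_n = 0.90 × 300 × 3248 = 877.0 kN.
Tension rupture (net): A_n = (203 − 2×24)×16 = 2480 mm² (U = 1.0, A_e = A_n). φR_n = 0.75 × 450 × 2480 = 837.0 kN.
Governing: min(1364.2, 2410.6, 1789.6, 877.0, 837.0) = 837.0 kN → net-section rupture.

837.0 kN (net-section rupture governs)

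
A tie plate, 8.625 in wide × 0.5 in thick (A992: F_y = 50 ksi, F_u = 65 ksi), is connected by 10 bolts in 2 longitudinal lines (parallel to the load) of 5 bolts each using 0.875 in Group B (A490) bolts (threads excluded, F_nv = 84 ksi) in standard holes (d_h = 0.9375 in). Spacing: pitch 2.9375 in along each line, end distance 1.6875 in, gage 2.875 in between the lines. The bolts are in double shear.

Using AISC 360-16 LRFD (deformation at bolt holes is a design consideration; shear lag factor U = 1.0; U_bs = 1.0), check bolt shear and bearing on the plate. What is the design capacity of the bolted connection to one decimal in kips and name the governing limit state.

480.8 kips (bearing governs)

Bolt shear: A_b = π(0.875)²/4 = 0.60132 in². φR_n = 0.75 × 84 × 0.60132 × 10 × 2 = 757.7 kips.
Bearing (0.5 in plate, F_u = 65 ksi): end bolts L_c = 1.6875 − 0.9375/2 = 1.21875, R_n = min(1.2×1.21875×0.5×65, 2.4×0.875×0.5×65) = 47.531 kips/bolt; interior L_c = 2.9375 − 0.9375 = 2, R_n = 68.25 kips/bolt. φR_n = 0.75 × (2×47.531 + 8×68.25) = 480.8 kips.
Governing: min(757.7, 480.8) = 480.8 kips → bearing.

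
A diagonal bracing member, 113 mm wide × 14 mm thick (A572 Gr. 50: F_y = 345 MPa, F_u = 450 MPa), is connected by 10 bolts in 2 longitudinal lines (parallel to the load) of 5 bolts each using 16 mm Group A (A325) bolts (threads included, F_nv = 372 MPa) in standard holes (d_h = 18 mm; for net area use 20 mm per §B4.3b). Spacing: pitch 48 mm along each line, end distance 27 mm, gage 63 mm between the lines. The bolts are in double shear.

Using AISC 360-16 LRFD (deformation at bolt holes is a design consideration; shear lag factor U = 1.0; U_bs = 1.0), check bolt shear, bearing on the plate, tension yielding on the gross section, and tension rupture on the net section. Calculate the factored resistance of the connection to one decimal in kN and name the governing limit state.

344.9 kN (net-section rupture governs)

Bolt shear: A_b = π(16)²/4 = 201.06 mm². φR_n = 0.75 × 372 × 201.06 × 10 × 2 = 1121.9 kN.
Bearing (14 mm plate, F_u = 450 MPa): end bolts L_c = 27 − 18/2 = 18, R_n = min(1.2×18×14×450, 2.4×16×14×450) = 136.08 kN/bolt; interior L_c = 48 − 18 = 30, R_n = 226.8 kN/bolt. φR_n = 0.75 × (2×136.08 + 8×226.8) = 1564.9 kN.
Tension yield (gross): A_g = 113×14 = 1582 mm². φR_n = 0.90 × 345 × 1582 = 491.2 kN.
Tension rupture (net): A_n = (113 − 2×20)×14 = 1022 mm² (U = 1.0, A_e = A_n). φR_n = 0.75 × 450 × 1022 = 344.9 kN.
Governing: min(1121.9, 1564.9, 491.2, 344.9) = 344.9 kN → net-section rupture.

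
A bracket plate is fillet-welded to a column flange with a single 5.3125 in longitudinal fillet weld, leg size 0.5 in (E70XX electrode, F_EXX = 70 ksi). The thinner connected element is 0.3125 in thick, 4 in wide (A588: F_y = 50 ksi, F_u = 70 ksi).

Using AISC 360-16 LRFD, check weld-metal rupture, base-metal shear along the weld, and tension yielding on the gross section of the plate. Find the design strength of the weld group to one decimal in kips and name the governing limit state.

49.8 kips (base-metal shear governs)

Weld metal: throat = 0.707×0.5 = 0.3535 in, L = 5.3125 in. φR_n = 0.75 × 0.6 × 70 × 0.3535 × 5.3125 = 59.2 kips.
Base metal shear (0.3125 in plate): yield φR_n = 1.0×0.6×50×0.3125×5.3125 = 49.8 kips; rupture φR_n = 0.75×0.6×70×0.3125×5.3125 = 52.3 kips; take 49.8 kips (yield).
Tension yield (gross): A_g = 4×0.3125 = 1.25 in². φR_n = 0.90 × 50 × 1.25 = 56.3 kips.
Governing: min(59.2, 49.8, 56.3) = 49.8 kips → base-metal shear.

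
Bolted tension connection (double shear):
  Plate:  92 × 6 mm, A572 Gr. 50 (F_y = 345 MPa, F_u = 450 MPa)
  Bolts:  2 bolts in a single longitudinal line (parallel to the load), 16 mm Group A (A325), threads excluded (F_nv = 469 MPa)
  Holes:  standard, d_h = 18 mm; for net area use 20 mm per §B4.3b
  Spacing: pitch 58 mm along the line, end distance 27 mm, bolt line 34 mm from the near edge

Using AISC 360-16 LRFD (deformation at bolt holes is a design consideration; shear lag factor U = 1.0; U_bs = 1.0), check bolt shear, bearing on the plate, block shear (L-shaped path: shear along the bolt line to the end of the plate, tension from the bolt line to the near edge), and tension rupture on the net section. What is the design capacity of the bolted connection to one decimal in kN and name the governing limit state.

115.4 kN (block shear governs)

Bolt shear: A_b = π(16)²/4 = 201.06 mm². φR_n = 0.75 × 469 × 201.06 × 2 × 2 = 282.9 kN.
Bearing (6 mm plate, F_u = 450 MPa): end bolts L_c = 27 − 18/2 = 18, R_n = min(1.2×18×6×450, 2.4×16×6×450) = 58.32 kN/bolt; interior L_c = 58 − 18 = 40, R_n = 103.68 kN/bolt. φR_n = 0.75 × (1×58.32 + 1×103.68) = 121.5 kN.
Block shear: shear path 1×[27+1×58] = 1×85 mm, A_gv = 510, A_nv = 1×(85 − 1.5×20)×6 = 330 mm²; tension to near edge: (34 − 0.5×20)×6 = 144 mm². R_n = min(0.6×450×330, 0.6×345×510) + 1.0×450×144 = min(89.1, 105.57) + 64.8 = 153.9 kN. φR_n = 0.75 × 153.9 = 115.4 kN.
Tension rupture (net): A_n = (92 − 1×20)×6 = 432 mm² (U = 1.0, A_e = A_n). φR_n = 0.75 × 450 × 432 = 145.8 kN.
Governing: min(282.9, 121.5, 115.4, 145.8) = 115.4 kN → block shear.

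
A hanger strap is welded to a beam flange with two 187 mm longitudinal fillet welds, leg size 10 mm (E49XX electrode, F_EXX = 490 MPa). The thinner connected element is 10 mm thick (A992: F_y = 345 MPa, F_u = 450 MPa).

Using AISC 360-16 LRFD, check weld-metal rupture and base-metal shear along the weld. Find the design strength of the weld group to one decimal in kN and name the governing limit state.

583.0 kN (weld metal governs)

Weld metal: throat = 0.707×10 = 7.07 mm, L = 2×187 = 374 mm. φR_n = 0.75 × 0.6 × 490 × 7.07 × 374 = 583.0 kN.
Base metal shear (10 mm plate): yield φR_n = 1.0×0.6×345×10×374 = 774.2 kN; rupture φR_n = 0.75×0.6×450×10×374 = 757.4 kN; take 757.4 kN (rupture).
Governing: min(583.0, 757.4) = 583.0 kN → weld metal.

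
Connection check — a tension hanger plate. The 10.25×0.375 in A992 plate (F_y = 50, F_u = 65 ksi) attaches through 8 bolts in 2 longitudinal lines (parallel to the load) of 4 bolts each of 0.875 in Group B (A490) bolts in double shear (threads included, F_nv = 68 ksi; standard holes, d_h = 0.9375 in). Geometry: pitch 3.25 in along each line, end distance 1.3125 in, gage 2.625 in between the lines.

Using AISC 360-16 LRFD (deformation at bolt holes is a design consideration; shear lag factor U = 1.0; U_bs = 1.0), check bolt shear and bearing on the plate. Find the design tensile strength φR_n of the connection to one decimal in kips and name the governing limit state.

Bolt shear: A_b = π(0.875)²/4 = 0.60132 in². φR_n = 0.75 × 68 × 0.60132 × 8 × 2 = 490.7 kips.
Bearing (0.375 in plate, F_u = 65 ksi): end bolts L_c = 1.3125 − 0.9375/2 = 0.84375, R_n = min(1.2×0.84375×0.375×65, 2.4×0.875×0.375×65) = 24.68 kips/bolt; interior L_c = 3.25 − 0.9375 = 2.3125, R_n = 51.188 kips/bolt. φR_n = 0.75 × (2×24.68 + 6×51.188) = 267.4 kips.
Governing: min(490.7, 267.4) = 267.4 kips → bearing.

267.4 kips (bearing governs)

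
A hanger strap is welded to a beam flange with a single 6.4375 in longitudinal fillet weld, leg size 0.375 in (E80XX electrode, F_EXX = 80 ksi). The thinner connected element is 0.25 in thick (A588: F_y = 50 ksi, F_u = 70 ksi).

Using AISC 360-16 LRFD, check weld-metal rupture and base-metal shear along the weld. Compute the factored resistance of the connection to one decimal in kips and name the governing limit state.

48.3 kips (base-metal shear governs)

Weld metal: throat = 0.707×0.375 = 0.26513 in, L = 6.4375 in. φR_n = 0.75 × 0.6 × 80 × 0.26513 × 6.4375 = 61.4 kips.
Base metal shear (0.25 in plate): yield φR_n = 1.0×0.6×50×0.25×6.4375 = 48.3 kips; rupture φR_n = 0.75×0.6×70×0.25×6.4375 = 50.7 kips; take 48.3 kips (yield).
Governing: min(61.4, 48.3) = 48.3 kips → base-metal shear.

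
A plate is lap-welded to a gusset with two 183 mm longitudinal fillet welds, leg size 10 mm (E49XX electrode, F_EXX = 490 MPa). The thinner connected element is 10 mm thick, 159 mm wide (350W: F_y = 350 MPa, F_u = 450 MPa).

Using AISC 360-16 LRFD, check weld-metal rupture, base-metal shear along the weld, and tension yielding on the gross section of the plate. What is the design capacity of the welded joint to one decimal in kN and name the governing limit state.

500.9 kN (gross-section yield governs)

Weld metal: throat = 0.707×10 = 7.07 mm, L = 2×183 = 366 mm. φR_n = 0.75 × 0.6 × 490 × 7.07 × 366 = 570.6 kN.
Base metal shear (10 mm plate): yield φR_n = 1.0×0.6×350×10×366 = 768.6 kN; rupture φR_n = 0.75×0.6×450×10×366 = 741.2 kN; take 741.2 kN (rupture).
Tension yield (gross): A_g = 159×10 = 1590 mm². φR_n = 0.90 × 350 × 1590 = 500.9 kN.
Governing: min(570.6, 741.2, 500.9) = 500.9 kN → gross-section yield.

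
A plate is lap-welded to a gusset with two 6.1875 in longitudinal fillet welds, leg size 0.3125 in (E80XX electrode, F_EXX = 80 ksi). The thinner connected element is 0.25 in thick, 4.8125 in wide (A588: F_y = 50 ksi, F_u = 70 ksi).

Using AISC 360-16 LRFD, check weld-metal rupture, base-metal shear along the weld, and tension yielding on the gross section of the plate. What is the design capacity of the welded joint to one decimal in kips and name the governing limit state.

Weld metal: throat = 0.707×0.3125 = 0.22094 in, L = 2×6.1875 = 12.375 in. φR_n = 0.75 × 0.6 × 80 × 0.22094 × 12.375 = 98.4 kips.
Base metal shear (0.25 in plate): yield φR_n = 1.0×0.6×50×0.25×12.375 = 92.8 kips; rupture φR_n = 0.75×0.6×70×0.25×12.375 = 97.5 kips; take 92.8 kips (yield).
Tension yield (gross): A_g = 4.8125×0.25 = 1.2031 in². φR_n = 0.90 × 50 × 1.2031 = 54.1 kips.
Governing: min(98.4, 92.8, 54.1) = 54.1 kips → gross-section yield.

54.1 kips (gross-section yield governs)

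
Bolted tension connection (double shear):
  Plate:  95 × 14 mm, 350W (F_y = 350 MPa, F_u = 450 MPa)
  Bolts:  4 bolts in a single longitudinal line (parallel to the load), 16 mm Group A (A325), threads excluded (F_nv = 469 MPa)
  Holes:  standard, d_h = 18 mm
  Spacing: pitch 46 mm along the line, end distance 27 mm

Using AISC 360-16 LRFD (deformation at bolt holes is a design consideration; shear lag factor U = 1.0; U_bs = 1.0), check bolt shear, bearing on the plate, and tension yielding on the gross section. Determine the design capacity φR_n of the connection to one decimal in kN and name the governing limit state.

419.0 kN (gross-section yield governs)

Bolt shear: A_b = π(16)²/4 = 201.06 mm². φR_n = 0.75 × 469 × 201.06 × 4 × 2 = 565.8 kN.
Bearing (14 mm plate, F_u = 450 MPa): end bolts L_c = 27 − 18/2 = 18, R_n = min(1.2×18×14×450, 2.4×16×14×450) = 136.08 kN/bolt; interior L_c = 46 − 18 = 28, R_n = 211.68 kN/bolt. φR_n = 0.75 × (1×136.08 + 3×211.68) = 578.3 kN.
Tension yield (gross): A_g = 95×14 = 1330 mm². φR_n = 0.90 × 350 × 1330 = 419.0 kN.
Governing: min(565.8, 578.3, 419.0) = 419.0 kN → gross-section yield.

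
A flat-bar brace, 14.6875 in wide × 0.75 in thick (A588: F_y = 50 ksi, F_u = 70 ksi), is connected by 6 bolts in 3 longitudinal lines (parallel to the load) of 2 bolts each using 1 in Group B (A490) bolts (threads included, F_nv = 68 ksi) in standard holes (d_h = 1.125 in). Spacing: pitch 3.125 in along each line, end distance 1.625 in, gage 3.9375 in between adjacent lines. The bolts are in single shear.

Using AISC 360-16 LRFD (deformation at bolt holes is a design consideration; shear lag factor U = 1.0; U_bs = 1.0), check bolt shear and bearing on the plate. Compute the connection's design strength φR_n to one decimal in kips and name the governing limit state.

Bolt shear: A_b = π(1)²/4 = 0.7854 in². φR_n = 0.75 × 68 × 0.7854 × 6 × 1 = 240.3 kips.
Bearing (0.75 in plate, F_u = 70 ksi): end bolts L_c = 1.625 − 1.125/2 = 1.0625, R_n = min(1.2×1.0625×0.75×70, 2.4×1×0.75×70) = 66.938 kips/bolt; interior L_c = 3.125 − 1.125 = 2, R_n = 126 kips/bolt. φR_n = 0.75 × (3×66.938 + 3×126) = 434.1 kips.
Governing: min(240.3, 434.1) = 240.3 kips → bolt shear.

240.3 kips (bolt shear governs)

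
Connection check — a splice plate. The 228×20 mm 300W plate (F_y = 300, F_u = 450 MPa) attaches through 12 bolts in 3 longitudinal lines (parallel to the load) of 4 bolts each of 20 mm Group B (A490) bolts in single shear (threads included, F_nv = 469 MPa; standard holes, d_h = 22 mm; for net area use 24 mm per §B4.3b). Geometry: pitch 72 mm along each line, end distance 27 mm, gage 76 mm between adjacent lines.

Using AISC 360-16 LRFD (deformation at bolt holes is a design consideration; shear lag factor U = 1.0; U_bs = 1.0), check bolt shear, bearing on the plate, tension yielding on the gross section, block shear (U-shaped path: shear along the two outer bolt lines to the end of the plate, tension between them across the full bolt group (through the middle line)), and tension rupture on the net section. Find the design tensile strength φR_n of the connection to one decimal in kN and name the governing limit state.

1053.0 kN (net-section rupture governs)

Bolt shear: A_b = π(20)²/4 = 314.16 mm². φR_n = 0.75 × 469 × 314.16 × 12 × 1 = 1326.1 kN.
Bearing (20 mm plate, F_u = 450 MPa): end bolts L_c = 27 − 22/2 = 16, R_n = min(1.2×16×20×450, 2.4×20×20×450) = 172.8 kN/bolt; interior L_c = 72 − 22 = 50, R_n = 432 kN/bolt. φR_n = 0.75 × (3×172.8 + 9×432) = 3304.8 kN.
Tension yield (gross): A_g = 228×20 = 4560 mm². φR_n = 0.90 × 300 × 4560 = 1231.2 kN.
Block shear: shear path 2×[27+3×72] = 2×243 mm, A_gv = 9720, A_nv = 2×(243 − 3.5×24)×20 = 6360 mm²; tension across gage: (152 − 2×24)×20 = 2080 mm². R_n = min(0.6×450×6360, 0.6×300×9720) + 1.0×450×2080 = min(1717.2, 1749.6) + 936 = 2653.2 kN. φR_n = 0.75 × 2653.2 = 1989.9 kN.
Tension rupture (net): A_n = (228 − 3×24)×20 = 3120 mm² (U = 1.0, A_e = A_n). φR_n = 0.75 × 450 × 3120 = 1053.0 kN.
Governing: min(1326.1, 3304.8, 1231.2, 1989.9, 1053.0) = 1053.0 kN → net-section rupture.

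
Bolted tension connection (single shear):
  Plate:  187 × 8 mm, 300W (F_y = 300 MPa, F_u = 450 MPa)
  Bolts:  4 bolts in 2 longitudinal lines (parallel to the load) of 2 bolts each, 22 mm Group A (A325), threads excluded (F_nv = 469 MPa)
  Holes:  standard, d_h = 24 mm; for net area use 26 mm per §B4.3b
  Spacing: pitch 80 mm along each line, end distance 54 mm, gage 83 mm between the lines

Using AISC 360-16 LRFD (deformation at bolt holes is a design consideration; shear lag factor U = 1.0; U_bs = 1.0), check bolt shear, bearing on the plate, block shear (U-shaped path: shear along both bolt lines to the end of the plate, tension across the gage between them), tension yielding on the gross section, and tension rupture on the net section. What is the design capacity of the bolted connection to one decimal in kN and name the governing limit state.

364.5 kN (net-section rupture governs)

Bolt shear: A_b = π(22)²/4 = 380.13 mm². φR_n = 0.75 × 469 × 380.13 × 4 × 1 = 534.8 kN.
Bearing (8 mm plate, F_u = 450 MPa): end bolts L_c = 54 − 24/2 = 42, R_n = min(1.2×42×8×450, 2.4×22×8×450) = 181.44 kN/bolt; interior L_c = 80 − 24 = 56, R_n = 190.08 kN/bolt. φR_n = 0.75 × (2×181.44 + 2×190.08) = 557.3 kN.
Block shear: shear path 2×[54+1×80] = 2×134 mm, A_gv = 2144, A_nv = 2×(134 − 1.5×26)×8 = 1520 mm²; tension across gage: (83 − 1×26)×8 = 456 mm². R_n = min(0.6×450×1520, 0.6×300×2144) + 1.0×450×456 = min(410.4, 385.92) + 205.2 = 591.12 kN. φR_n = 0.75 × 591.12 = 443.3 kN.
Tension yield (gross): A_g = 187×8 = 1496 mm². φR_n = 0.90 × 300 × 1496 = 403.9 kN.
Tension rupture (net): A_n = (187 − 2×26)×8 = 1080 mm² (U = 1.0, A_e = A_n). φR_n = 0.75 × 450 × 1080 = 364.5 kN.
Governing: min(534.8, 557.3, 443.3, 403.9, 364.5) = 364.5 kN → net-section rupture.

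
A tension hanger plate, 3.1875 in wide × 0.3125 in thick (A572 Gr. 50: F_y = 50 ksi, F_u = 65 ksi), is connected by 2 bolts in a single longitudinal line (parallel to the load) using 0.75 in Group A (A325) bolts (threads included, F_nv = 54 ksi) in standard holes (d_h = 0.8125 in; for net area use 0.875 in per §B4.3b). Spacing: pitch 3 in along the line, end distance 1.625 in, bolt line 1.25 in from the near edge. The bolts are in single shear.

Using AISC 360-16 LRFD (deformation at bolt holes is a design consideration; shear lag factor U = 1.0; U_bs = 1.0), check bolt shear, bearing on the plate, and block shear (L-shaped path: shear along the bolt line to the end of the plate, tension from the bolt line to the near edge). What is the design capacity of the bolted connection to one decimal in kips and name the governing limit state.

Bolt shear: A_b = π(0.75)²/4 = 0.44179 in². φR_n = 0.75 × 54 × 0.44179 × 2 × 1 = 35.8 kips.
Bearing (0.3125 in plate, F_u = 65 ksi): end bolts L_c = 1.625 − 0.8125/2 = 1.21875, R_n = min(1.2×1.21875×0.3125×65, 2.4×0.75×0.3125×65) = 29.707 kips/bolt; interior L_c = 3 − 0.8125 = 2.1875, R_n = 36.563 kips/bolt. φR_n = 0.75 × (1×29.707 + 1×36.563) = 49.7 kips.
Block shear: shear path 1×[1.625+1×3] = 1×4.625 in, A_gv = 1.4453, A_nv = 1×(4.625 − 1.5×0.875)×0.3125 = 1.0352 in²; tension to near edge: (1.25 − 0.5×0.875)×0.3125 = 0.25391 in². R_n = min(0.6×65×1.0352, 0.6×50×1.4453) + 1.0×65×0.25391 = min(40.373, 43.359) + 16.504 = 56.877 kips. φR_n = 0.75 × 56.877 = 42.7 kips.
Governing: min(35.8, 49.7, 42.7) = 35.8 kips → bolt shear.

35.8 kips (bolt shear governs)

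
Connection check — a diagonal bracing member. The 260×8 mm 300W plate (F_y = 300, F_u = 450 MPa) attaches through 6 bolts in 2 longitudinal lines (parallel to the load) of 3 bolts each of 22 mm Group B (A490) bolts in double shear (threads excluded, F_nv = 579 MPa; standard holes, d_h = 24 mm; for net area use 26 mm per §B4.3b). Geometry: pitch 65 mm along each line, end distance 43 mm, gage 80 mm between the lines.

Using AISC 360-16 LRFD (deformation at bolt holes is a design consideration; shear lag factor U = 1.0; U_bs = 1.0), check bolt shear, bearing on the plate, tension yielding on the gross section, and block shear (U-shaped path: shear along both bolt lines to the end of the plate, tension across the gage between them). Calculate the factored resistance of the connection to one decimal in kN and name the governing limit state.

Bolt shear: A_b = π(22)²/4 = 380.13 mm². φR_n = 0.75 × 579 × 380.13 × 6 × 2 = 1980.9 kN.
Bearing (8 mm plate, F_u = 450 MPa): end bolts L_c = 43 − 24/2 = 31, R_n = min(1.2×31×8×450, 2.4×22×8×450) = 133.92 kN/bolt; interior L_c = 65 − 24 = 41, R_n = 177.12 kN/bolt. φR_n = 0.75 × (2×133.92 + 4×177.12) = 732.2 kN.
Tension yield (gross): A_g = 260×8 = 2080 mm². φR_n = 0.90 × 300 × 2080 = 561.6 kN.
Block shear: shear path 2×[43+2×65] = 2×173 mm, A_gv = 2768, A_nv = 2×(173 − 2.5×26)×8 = 1728 mm²; tension across gage: (80 − 1×26)×8 = 432 mm². R_n = min(0.6×450×1728, 0.6×300×2768) + 1.0×450×432 = min(466.56, 498.24) + 194.4 = 660.96 kN. φR_n = 0.75 × 660.96 = 495.7 kN.
Governing: min(1980.9, 732.2, 561.6, 495.7) = 495.7 kN → block shear.

495.7 kN (block shear governs)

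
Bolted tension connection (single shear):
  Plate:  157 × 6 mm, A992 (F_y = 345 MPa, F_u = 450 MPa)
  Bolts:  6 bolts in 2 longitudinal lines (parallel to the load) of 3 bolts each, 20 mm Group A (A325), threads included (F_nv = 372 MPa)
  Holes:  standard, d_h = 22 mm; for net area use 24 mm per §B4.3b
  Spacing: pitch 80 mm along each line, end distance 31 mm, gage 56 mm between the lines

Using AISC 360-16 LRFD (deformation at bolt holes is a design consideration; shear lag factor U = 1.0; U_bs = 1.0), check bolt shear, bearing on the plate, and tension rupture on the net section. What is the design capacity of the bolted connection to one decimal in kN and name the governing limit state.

220.7 kN (net-section rupture governs)

Bolt shear: A_b = π(20)²/4 = 314.16 mm². φR_n = 0.75 × 372 × 314.16 × 6 × 1 = 525.9 kN.
Bearing (6 mm plate, F_u = 450 MPa): end bolts L_c = 31 − 22/2 = 20, R_n = min(1.2×20×6×450, 2.4×20×6×450) = 64.8 kN/bolt; interior L_c = 80 − 22 = 58, R_n = 129.6 kN/bolt. φR_n = 0.75 × (2×64.8 + 4×129.6) = 486.0 kN.
Tension rupture (net): A_n = (157 − 2×24)×6 = 654 mm² (U = 1.0, A_e = A_n). φR_n = 0.75 × 450 × 654 = 220.7 kN.
Governing: min(525.9, 486.0, 220.7) = 220.7 kN → net-section rupture.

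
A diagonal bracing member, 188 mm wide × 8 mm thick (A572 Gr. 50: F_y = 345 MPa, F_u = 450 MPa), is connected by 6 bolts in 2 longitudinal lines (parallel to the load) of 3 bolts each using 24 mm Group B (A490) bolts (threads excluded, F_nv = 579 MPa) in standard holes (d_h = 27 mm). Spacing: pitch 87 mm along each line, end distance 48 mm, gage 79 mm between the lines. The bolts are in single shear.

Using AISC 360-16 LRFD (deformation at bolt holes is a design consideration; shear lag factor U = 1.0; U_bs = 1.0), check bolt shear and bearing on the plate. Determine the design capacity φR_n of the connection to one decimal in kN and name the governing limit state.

Bolt shear: A_b = π(24)²/4 = 452.39 mm². φR_n = 0.75 × 579 × 452.39 × 6 × 1 = 1178.7 kN.
Bearing (8 mm plate, F_u = 450 MPa): end bolts L_c = 48 − 27/2 = 34.5, R_n = min(1.2×34.5×8×450, 2.4×24×8×450) = 149.04 kN/bolt; interior L_c = 87 − 27 = 60, R_n = 207.36 kN/bolt. φR_n = 0.75 × (2×149.04 + 4×207.36) = 845.6 kN.
Governing: min(1178.7, 845.6) = 845.6 kN → bearing.

845.6 kN (bearing governs)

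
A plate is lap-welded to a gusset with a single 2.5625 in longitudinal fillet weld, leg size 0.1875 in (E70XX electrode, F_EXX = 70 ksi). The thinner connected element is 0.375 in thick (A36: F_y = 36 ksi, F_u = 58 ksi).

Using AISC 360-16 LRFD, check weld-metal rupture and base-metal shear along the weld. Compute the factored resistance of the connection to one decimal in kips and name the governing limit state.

10.7 kips (weld metal governs)

Weld metal: throat = 0.707×0.1875 = 0.13256 in, L = 2.5625 in. φR_n = 0.75 × 0.6 × 70 × 0.13256 × 2.5625 = 10.7 kips.
Base metal shear (0.375 in plate): yield φR_n = 1.0×0.6×36×0.375×2.5625 = 20.8 kips; rupture φR_n = 0.75×0.6×58×0.375×2.5625 = 25.1 kips; take 20.8 kips (yield).
Governing: min(10.7, 20.8) = 10.7 kips → weld metal.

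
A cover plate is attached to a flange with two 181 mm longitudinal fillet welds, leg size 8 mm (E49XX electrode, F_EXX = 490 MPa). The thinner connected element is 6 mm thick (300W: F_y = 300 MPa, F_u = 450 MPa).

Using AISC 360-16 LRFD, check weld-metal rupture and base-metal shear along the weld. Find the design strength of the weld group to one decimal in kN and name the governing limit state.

391.0 kN (base-metal shear governs)

Weld metal: throat = 0.707×8 = 5.656 mm, L = 2×181 = 362 mm. φR_n = 0.75 × 0.6 × 490 × 5.656 × 362 = 451.5 kN.
Base metal shear (6 mm plate): yield φR_n = 1.0×0.6×300×6×362 = 391.0 kN; rupture φR_n = 0.75×0.6×450×6×362 = 439.8 kN; take 391.0 kN (yield).
Governing: min(451.5, 391.0) = 391.0 kN → base-metal shear.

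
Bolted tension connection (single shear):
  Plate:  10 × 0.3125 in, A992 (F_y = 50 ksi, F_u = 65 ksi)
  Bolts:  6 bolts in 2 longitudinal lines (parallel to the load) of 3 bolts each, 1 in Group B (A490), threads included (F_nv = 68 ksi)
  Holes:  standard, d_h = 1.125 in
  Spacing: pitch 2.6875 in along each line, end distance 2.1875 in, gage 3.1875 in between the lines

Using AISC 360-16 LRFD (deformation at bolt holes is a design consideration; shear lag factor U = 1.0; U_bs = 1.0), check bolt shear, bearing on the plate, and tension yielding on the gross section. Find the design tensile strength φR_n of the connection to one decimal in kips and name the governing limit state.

Bolt shear: A_b = π(1)²/4 = 0.7854 in². φR_n = 0.75 × 68 × 0.7854 × 6 × 1 = 240.3 kips.
Bearing (0.3125 in plate, F_u = 65 ksi): end bolts L_c = 2.1875 − 1.125/2 = 1.625, R_n = min(1.2×1.625×0.3125×65, 2.4×1×0.3125×65) = 39.609 kips/bolt; interior L_c = 2.6875 − 1.125 = 1.5625, R_n = 38.086 kips/bolt. φR_n = 0.75 × (2×39.609 + 4×38.086) = 173.7 kips.
Tension yield (gross): A_g = 10×0.3125 = 3.125 in². φR_n = 0.90 × 50 × 3.125 = 140.6 kips.
Governing: min(240.3, 173.7, 140.6) = 140.6 kips → gross-section yield.

140.6 kips (gross-section yield governs)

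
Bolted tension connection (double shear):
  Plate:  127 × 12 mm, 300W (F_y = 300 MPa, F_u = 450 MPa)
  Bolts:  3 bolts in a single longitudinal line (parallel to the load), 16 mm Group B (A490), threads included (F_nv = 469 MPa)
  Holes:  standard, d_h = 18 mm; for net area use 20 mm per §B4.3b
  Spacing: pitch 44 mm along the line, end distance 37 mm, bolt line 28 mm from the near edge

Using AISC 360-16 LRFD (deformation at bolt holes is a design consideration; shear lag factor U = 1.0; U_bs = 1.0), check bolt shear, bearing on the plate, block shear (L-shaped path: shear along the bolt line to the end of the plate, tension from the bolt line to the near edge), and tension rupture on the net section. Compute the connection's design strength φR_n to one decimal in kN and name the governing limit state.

255.2 kN (block shear governs)

Bolt shear: A_b = π(16)²/4 = 201.06 mm². φR_n = 0.75 × 469 × 201.06 × 3 × 2 = 424.3 kN.
Bearing (12 mm plate, F_u = 450 MPa): end bolts L_c = 37 − 18/2 = 28, R_n = min(1.2×28×12×450, 2.4×16×12×450) = 181.44 kN/bolt; interior L_c = 44 − 18 = 26, R_n = 168.48 kN/bolt. φR_n = 0.75 × (1×181.44 + 2×168.48) = 388.8 kN.
Block shear: shear path 1×[37+2×44] = 1×125 mm, A_gv = 1500, A_nv = 1×(125 − 2.5×20)×12 = 900 mm²; tension to near edge: (28 − 0.5×20)×12 = 216 mm². R_n = min(0.6×450×900, 0.6×300×1500) + 1.0×450×216 = min(243, 270) + 97.2 = 340.2 kN. φR_n = 0.75 × 340.2 = 255.2 kN.
Tension rupture (net): A_n = (127 − 1×20)×12 = 1284 mm² (U = 1.0, A_e = A_n). φR_n = 0.75 × 450 × 1284 = 433.4 kN.
Governing: min(424.3, 388.8, 255.2, 433.4) = 255.2 kN → block shear.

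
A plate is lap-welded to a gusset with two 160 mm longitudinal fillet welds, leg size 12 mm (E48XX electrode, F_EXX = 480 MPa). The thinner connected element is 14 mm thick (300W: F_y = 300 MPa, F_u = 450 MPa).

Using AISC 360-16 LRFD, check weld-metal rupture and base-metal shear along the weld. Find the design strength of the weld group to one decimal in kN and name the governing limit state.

Weld metal: throat = 0.707×12 = 8.484 mm, L = 2×160 = 320 mm. φR_n = 0.75 × 0.6 × 480 × 8.484 × 320 = 586.4 kN.
Base metal shear (14 mm plate): yield φR_n = 1.0×0.6×300×14×320 = 806.4 kN; rupture φR_n = 0.75×0.6×450×14×320 = 907.2 kN; take 806.4 kN (yield).
Governing: min(586.4, 806.4) = 586.4 kN → weld metal.

586.4 kN (weld metal governs)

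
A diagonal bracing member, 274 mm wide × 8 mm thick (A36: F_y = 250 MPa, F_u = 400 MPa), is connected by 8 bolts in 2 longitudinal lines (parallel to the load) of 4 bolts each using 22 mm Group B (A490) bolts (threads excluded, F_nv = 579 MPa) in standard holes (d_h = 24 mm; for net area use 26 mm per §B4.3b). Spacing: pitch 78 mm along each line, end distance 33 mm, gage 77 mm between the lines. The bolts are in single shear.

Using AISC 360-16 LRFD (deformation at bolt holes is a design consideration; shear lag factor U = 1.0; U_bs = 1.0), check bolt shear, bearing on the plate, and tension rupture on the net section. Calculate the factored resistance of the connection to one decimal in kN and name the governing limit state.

532.8 kN (net-section rupture governs)

Bolt shear: A_b = π(22)²/4 = 380.13 mm². φR_n = 0.75 × 579 × 380.13 × 8 × 1 = 1320.6 kN.
Bearing (8 mm plate, F_u = 400 MPa): end bolts L_c = 33 − 24/2 = 21, R_n = min(1.2×21×8×400, 2.4×22×8×400) = 80.64 kN/bolt; interior L_c = 78 − 24 = 54, R_n = 168.96 kN/bolt. φR_n = 0.75 × (2×80.64 + 6×168.96) = 881.3 kN.
Tension rupture (net): A_n = (274 − 2×26)×8 = 1776 mm² (U = 1.0, A_e = A_n). φR_n = 0.75 × 400 × 1776 = 532.8 kN.
Governing: min(1320.6, 881.3, 532.8) = 532.8 kN → net-section rupture.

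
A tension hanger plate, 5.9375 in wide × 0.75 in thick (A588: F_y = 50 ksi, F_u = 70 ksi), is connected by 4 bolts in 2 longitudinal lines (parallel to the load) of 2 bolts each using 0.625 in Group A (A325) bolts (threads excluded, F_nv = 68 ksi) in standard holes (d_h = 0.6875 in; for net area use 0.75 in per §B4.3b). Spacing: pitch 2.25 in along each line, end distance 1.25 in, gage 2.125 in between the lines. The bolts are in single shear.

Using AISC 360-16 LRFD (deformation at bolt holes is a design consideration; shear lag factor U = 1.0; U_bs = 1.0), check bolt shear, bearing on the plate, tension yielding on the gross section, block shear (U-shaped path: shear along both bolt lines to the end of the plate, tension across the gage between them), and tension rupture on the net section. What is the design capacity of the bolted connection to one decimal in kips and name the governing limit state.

62.6 kips (bolt shear governs)

Bolt shear: A_b = π(0.625)²/4 = 0.3068 in². φR_n = 0.75 × 68 × 0.3068 × 4 × 1 = 62.6 kips.
Bearing (0.75 in plate, F_u = 70 ksi): end bolts L_c = 1.25 − 0.6875/2 = 0.90625, R_n = min(1.2×0.90625×0.75×70, 2.4×0.625×0.75×70) = 57.094 kips/bolt; interior L_c = 2.25 − 0.6875 = 1.5625, R_n = 78.75 kips/bolt. φR_n = 0.75 × (2×57.094 + 2×78.75) = 203.8 kips.
Tension yield (gross): A_g = 5.9375×0.75 = 4.4531 in². φR_n = 0.90 × 50 × 4.4531 = 200.4 kips.
Block shear: shear path 2×[1.25+1×2.25] = 2×3.5 in, A_gv = 5.25, A_nv = 2×(3.5 − 1.5×0.75)×0.75 = 3.5625 in²; tension across gage: (2.125 − 1×0.75)×0.75 = 1.0313 in². R_n = min(0.6×70×3.5625, 0.6×50×5.25) + 1.0×70×1.0313 = min(149.63, 157.5) + 72.191 = 221.82 kips. φR_n = 0.75 × 221.82 = 166.4 kips.
Tension rupture (net): A_n = (5.9375 − 2×0.75)×0.75 = 3.3281 in² (U = 1.0, A_e = A_n). φR_n = 0.75 × 70 × 3.3281 = 174.7 kips.
Governing: min(62.6, 203.8, 200.4, 166.4, 174.7) = 62.6 kips → bolt shear.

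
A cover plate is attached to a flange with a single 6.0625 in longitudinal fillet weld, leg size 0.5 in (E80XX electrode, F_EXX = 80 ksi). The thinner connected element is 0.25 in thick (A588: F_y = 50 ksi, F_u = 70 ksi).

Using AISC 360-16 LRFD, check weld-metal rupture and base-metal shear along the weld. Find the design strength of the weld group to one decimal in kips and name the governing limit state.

Weld metal: throat = 0.707×0.5 = 0.3535 in, L = 6.0625 in. φR_n = 0.75 × 0.6 × 80 × 0.3535 × 6.0625 = 77.2 kips.
Base metal shear (0.25 in plate): yield φR_n = 1.0×0.6×50×0.25×6.0625 = 45.5 kips; rupture φR_n = 0.75×0.6×70×0.25×6.0625 = 47.7 kips; take 45.5 kips (yield).
Governing: min(77.2, 45.5) = 45.5 kips → base-metal shear.

45.5 kips (base-metal shear governs)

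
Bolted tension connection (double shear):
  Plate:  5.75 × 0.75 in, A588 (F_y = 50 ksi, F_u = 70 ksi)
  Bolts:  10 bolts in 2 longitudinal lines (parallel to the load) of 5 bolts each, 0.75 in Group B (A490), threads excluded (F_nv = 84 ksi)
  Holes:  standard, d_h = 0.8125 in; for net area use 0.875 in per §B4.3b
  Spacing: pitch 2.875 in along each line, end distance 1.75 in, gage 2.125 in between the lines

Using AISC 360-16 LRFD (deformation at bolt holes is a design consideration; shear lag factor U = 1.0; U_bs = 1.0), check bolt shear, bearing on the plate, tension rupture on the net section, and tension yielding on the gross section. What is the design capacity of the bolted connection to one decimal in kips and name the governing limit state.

157.5 kips (net-section rupture governs)

Bolt shear: A_b = π(0.75)²/4 = 0.44179 in². φR_n = 0.75 × 84 × 0.44179 × 10 × 2 = 556.7 kips.
Bearing (0.75 in plate, F_u = 70 ksi): end bolts L_c = 1.75 − 0.8125/2 = 1.34375, R_n = min(1.2×1.34375×0.75×70, 2.4×0.75×0.75×70) = 84.656 kips/bolt; interior L_c = 2.875 − 0.8125 = 2.0625, R_n = 94.5 kips/bolt. φR_n = 0.75 × (2×84.656 + 8×94.5) = 694.0 kips.
Tension rupture (net): A_n = (5.75 − 2×0.875)×0.75 = 3 in² (U = 1.0, A_e = A_n). φR_n = 0.75 × 70 × 3 = 157.5 kips.
Tension yield (gross): A_g = 5.75×0.75 = 4.3125 in². φR_n = 0.90 × 50 × 4.3125 = 194.1 kips.
Governing: min(556.7, 694.0, 157.5, 194.1) = 157.5 kips → net-section rupture.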